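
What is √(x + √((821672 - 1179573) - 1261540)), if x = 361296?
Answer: √(361296 + I*√1619441) ≈ 601.08 + 1.059*I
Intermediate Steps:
√(x + √((821672 - 1179573) - 1261540)) = √(361296 + √((821672 - 1179573) - 1261540)) = √(361296 + √(-357901 - 1261540)) = √(361296 + √(-1619441)) = √(361296 + I*√1619441)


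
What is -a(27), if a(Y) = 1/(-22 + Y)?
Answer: -⅕ ≈ -0.20000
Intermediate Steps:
-a(27) = -1/(-22 + 27) = -1/5 = -1*⅕ = -⅕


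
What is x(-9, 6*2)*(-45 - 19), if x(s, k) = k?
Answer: -768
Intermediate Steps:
x(-9, 6*2)*(-45 - 19) = (6*2)*(-45 - 19) = 12*(-64) = -768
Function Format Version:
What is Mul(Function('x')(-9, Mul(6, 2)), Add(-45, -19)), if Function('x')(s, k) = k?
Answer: -768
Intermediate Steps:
Mul(Function('x')(-9, Mul(6, 2)), Add(-45, -19)) = Mul(Mul(6, 2), Add(-45, -19)) = Mul(12, -64) = -768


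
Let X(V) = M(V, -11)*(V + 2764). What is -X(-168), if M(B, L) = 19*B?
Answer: 8286432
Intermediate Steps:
X(V) = 19*V*(2764 + V) (X(V) = (19*V)*(V + 2764) = (19*V)*(2764 + V) = 19*V*(2764 + V))
-X(-168) = -19*(-168)*(2764 - 168) = -19*(-168)*2596 = -1*(-8286432) = 8286432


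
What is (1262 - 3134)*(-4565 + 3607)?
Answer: 1793376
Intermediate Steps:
(1262 - 3134)*(-4565 + 3607) = -1872*(-958) = 1793376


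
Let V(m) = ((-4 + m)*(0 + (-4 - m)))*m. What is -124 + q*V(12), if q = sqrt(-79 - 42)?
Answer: -124 - 16896*I ≈ -124.0 - 16896.0*I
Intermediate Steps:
q = 11*I (q = sqrt(-121) = 11*I ≈ 11.0*I)
V(m) = m*(-4 + m)*(-4 - m) (V(m) = ((-4 + m)*(-4 - m))*m = m*(-4 + m)*(-4 - m))
-124 + q*V(12) = -124 + (11*I)*(12*(16 - 1*12**2)) = -124 + (11*I)*(12*(16 - 1*144)) = -124 + (11*I)*(12*(16 - 144)) = -124 + (11*I)*(12*(-128)) = -124 + (11*I)*(-1536) = -124 - 16896*I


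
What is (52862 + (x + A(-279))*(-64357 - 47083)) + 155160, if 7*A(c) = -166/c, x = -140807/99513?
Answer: 122104959034/342767 ≈ 3.5623e+5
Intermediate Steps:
x = -140807/99513 (x = -140807*1/99513 = -140807/99513 ≈ -1.4150)
A(c) = -166/(7*c) (A(c) = (-166/c)/7 = -166/(7*c))
(52862 + (x + A(-279))*(-64357 - 47083)) + 155160 = (52862 + (-140807/99513 - 166/7/(-279))*(-64357 - 47083)) + 155160 = (52862 + (-140807/99513 - 166/7*(-1/279))*(-111440)) + 155160 = (52862 + (-140807/99513 + 166/1953)*(-111440)) + 155160 = (52862 - 3191073/2399369*(-111440)) + 155160 = (52862 + 50801882160/342767) + 155160 = 68921231314/342767 + 155160 = 122104959034/342767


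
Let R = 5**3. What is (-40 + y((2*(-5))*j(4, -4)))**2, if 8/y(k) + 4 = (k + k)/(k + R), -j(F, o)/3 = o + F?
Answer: 1764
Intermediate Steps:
j(F, o) = -3*F - 3*o (j(F, o) = -3*(o + F) = -3*(F + o) = -3*F - 3*o)
R = 125
y(k) = 8/(-4 + 2*k/(125 + k)) (y(k) = 8/(-4 + (k + k)/(k + 125)) = 8/(-4 + (2*k)/(125 + k)) = 8/(-4 + 2*k/(125 + k)))
(-40 + y((2*(-5))*j(4, -4)))**2 = (-40 + 4*(-125 - 2*(-5)*(-3*4 - 3*(-4)))/(250 + (2*(-5))*(-3*4 - 3*(-4))))**2 = (-40 + 4*(-125 - (-10)*(-12 + 12))/(250 - 10*(-12 + 12)))**2 = (-40 + 4*(-125 - (-10)*0)/(250 - 10*0))**2 = (-40 + 4*(-125 - 1*0)/(250 + 0))**2 = (-40 + 4*(-125 + 0)/250)**2 = (-40 + 4*(1/250)*(-125))**2 = (-40 - 2)**2 = (-42)**2 = 1764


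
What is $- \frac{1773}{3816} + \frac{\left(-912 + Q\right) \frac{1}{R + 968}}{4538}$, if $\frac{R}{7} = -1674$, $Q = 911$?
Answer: $- \frac{2402587269}{5171051000} \approx -0.46462$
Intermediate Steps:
$R = -11718$ ($R = 7 \left(-1674\right) = -11718$)
$- \frac{1773}{3816} + \frac{\left(-912 + Q\right) \frac{1}{R + 968}}{4538} = - \frac{1773}{3816} + \frac{\left(-912 + 911\right) \frac{1}{-11718 + 968}}{4538} = \left(-1773\right) \frac{1}{3816} + - \frac{1}{-10750} \cdot \frac{1}{4538} = - \frac{197}{424} + \left(-1\right) \left(- \frac{1}{10750}\right) \frac{1}{4538} = - \frac{197}{424} + \frac{1}{10750} \cdot \frac{1}{4538} = - \frac{197}{424} + \frac{1}{48783500} = - \frac{2402587269}{5171051000}$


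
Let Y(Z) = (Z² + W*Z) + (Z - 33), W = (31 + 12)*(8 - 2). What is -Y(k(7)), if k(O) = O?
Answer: -1829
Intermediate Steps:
W = 258 (W = 43*6 = 258)
Y(Z) = -33 + Z² + 259*Z (Y(Z) = (Z² + 258*Z) + (Z - 33) = (Z² + 258*Z) + (-33 + Z) = -33 + Z² + 259*Z)
-Y(k(7)) = -(-33 + 7² + 259*7) = -(-33 + 49 + 1813) = -1*1829 = -1829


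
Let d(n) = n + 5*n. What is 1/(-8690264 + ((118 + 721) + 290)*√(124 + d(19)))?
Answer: -255596/2221187794857 - 1129*√238/75520385025138 ≈ -1.1530e-7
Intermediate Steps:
d(n) = 6*n
1/(-8690264 + ((118 + 721) + 290)*√(124 + d(19))) = 1/(-8690264 + ((118 + 721) + 290)*√(124 + 6*19)) = 1/(-8690264 + (839 + 290)*√(124 + 114)) = 1/(-8690264 + 1129*√238)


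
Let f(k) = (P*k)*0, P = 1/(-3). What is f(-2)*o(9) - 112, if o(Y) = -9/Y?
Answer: -112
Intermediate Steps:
P = -⅓ ≈ -0.33333
f(k) = 0 (f(k) = -k/3*0 = 0)
f(-2)*o(9) - 112 = 0*(-9/9) - 112 = 0*(-9*⅑) - 112 = 0*(-1) - 112 = 0 - 112 = -112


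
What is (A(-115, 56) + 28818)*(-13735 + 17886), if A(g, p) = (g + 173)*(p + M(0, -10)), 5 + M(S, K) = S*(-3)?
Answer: 131902176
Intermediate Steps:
M(S, K) = -5 - 3*S (M(S, K) = -5 + S*(-3) = -5 - 3*S)
A(g, p) = (-5 + p)*(173 + g) (A(g, p) = (g + 173)*(p + (-5 - 3*0)) = (173 + g)*(p + (-5 + 0)) = (173 + g)*(p - 5) = (173 + g)*(-5 + p) = (-5 + p)*(173 + g))
(A(-115, 56) + 28818)*(-13735 + 17886) = ((-865 - 5*(-115) + 173*56 - 115*56) + 28818)*(-13735 + 17886) = ((-865 + 575 + 9688 - 6440) + 28818)*4151 = (2958 + 28818)*4151 = 31776*4151 = 131902176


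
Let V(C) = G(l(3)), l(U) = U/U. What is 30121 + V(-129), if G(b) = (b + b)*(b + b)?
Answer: 30125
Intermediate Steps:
l(U) = 1
G(b) = 4*b² (G(b) = (2*b)*(2*b) = 4*b²)
V(C) = 4 (V(C) = 4*1² = 4*1 = 4)
30121 + V(-129) = 30121 + 4 = 30125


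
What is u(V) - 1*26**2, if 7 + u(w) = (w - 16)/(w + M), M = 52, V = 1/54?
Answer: -1919410/2809 ≈ -683.31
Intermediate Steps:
V = 1/54 ≈ 0.018519
u(w) = -7 + (-16 + w)/(52 + w) (u(w) = -7 + (w - 16)/(w + 52) = -7 + (-16 + w)/(52 + w))
u(V) - 1*26**2 = 2*(-190 - 3*1/54)/(52 + 1/54) - 1*26**2 = 2*(-190 - 1/18)/(2809/54) - 1*676 = 2*(54/2809)*(-3421/18) - 676 = -20526/2809 - 676 = -1919410/2809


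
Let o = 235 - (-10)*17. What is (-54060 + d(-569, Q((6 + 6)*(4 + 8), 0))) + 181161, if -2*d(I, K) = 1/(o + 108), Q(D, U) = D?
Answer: 130405625/1026 ≈ 1.2710e+5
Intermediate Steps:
o = 405 (o = 235 - 1*(-170) = 235 + 170 = 405)
d(I, K) = -1/1026 (d(I, K) = -1/(2*(405 + 108)) = -1/2/513 = -1/2*1/513 = -1/1026)
(-54060 + d(-569, Q((6 + 6)*(4 + 8), 0))) + 181161 = (-54060 - 1/1026) + 181161 = -55465561/1026 + 181161 = 130405625/1026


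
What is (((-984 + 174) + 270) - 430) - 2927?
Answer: -3897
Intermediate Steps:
(((-984 + 174) + 270) - 430) - 2927 = ((-810 + 270) - 430) - 2927 = (-540 - 430) - 2927 = -970 - 2927 = -3897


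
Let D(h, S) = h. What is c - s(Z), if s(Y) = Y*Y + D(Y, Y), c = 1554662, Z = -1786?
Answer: -1633348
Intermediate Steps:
s(Y) = Y + Y**2 (s(Y) = Y*Y + Y = Y**2 + Y = Y + Y**2)
c - s(Z) = 1554662 - (-1786)*(1 - 1786) = 1554662 - (-1786)*(-1785) = 1554662 - 1*3188010 = 1554662 - 3188010 = -1633348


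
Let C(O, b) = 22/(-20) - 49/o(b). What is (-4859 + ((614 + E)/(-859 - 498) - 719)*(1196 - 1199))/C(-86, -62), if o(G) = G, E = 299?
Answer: 567900625/65136 ≈ 8718.7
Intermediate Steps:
C(O, b) = -11/10 - 49/b (C(O, b) = 22/(-20) - 49/b = 22*(-1/20) - 49/b = -11/10 - 49/b)
(-4859 + ((614 + E)/(-859 - 498) - 719)*(1196 - 1199))/C(-86, -62) = (-4859 + ((614 + 299)/(-859 - 498) - 719)*(1196 - 1199))/(-11/10 - 49/(-62)) = (-4859 + (913/(-1357) - 719)*(-3))/(-11/10 - 49*(-1/62)) = (-4859 + (913*(-1/1357) - 719)*(-3))/(-11/10 + 49/62) = (-4859 + (-913/1357 - 719)*(-3))/(-48/155) = (-4859 - 976596/1357*(-3))*(-155/48) = (-4859 + 2929788/1357)*(-155/48) = -3663875/1357*(-155/48) = 567900625/65136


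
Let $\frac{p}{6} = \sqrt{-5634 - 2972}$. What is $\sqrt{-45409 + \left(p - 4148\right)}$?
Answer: $\sqrt{-49557 + 6 i \sqrt{8606}} \approx 1.25 + 222.62 i$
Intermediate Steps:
$p = 6 i \sqrt{8606}$ ($p = 6 \sqrt{-5634 - 2972} = 6 \sqrt{-8606} = 6 i \sqrt{8606} \approx 556.61 i$)
$\sqrt{-45409 + \left(p - 4148\right)} = \sqrt{-45409 + \left(6 i \sqrt{8606} - 4148\right)} = \sqrt{-45409 - \left(4148 - 6 i \sqrt{8606}\right)} = \sqrt{-49557 + 6 i \sqrt{8606}}$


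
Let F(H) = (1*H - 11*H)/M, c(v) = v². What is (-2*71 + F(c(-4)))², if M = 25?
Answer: 550564/25 ≈ 22023.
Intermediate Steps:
F(H) = -2*H/5 (F(H) = (1*H - 11*H)/25 = (H - 11*H)*(1/25) = -10*H*(1/25) = -2*H/5)
(-2*71 + F(c(-4)))² = (-2*71 - ⅖*(-4)²)² = (-142 - ⅖*16)² = (-142 - 32/5)² = (-742/5)² = 550564/25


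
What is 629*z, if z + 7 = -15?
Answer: -13838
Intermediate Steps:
z = -22 (z = -7 - 15 = -22)
629*z = 629*(-22) = -13838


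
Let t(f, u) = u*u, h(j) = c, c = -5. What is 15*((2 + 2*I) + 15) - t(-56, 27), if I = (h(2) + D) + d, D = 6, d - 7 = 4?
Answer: -114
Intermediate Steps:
d = 11 (d = 7 + 4 = 11)
h(j) = -5
t(f, u) = u²
I = 12 (I = (-5 + 6) + 11 = 1 + 11 = 12)
15*((2 + 2*I) + 15) - t(-56, 27) = 15*((2 + 2*12) + 15) - 1*27² = 15*((2 + 24) + 15) - 1*729 = 15*(26 + 15) - 729 = 15*41 - 729 = 615 - 729 = -114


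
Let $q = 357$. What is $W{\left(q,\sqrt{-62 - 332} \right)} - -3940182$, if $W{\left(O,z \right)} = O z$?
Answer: $3940182 + 357 i \sqrt{394} \approx 3.9402 \cdot 10^{6} + 7086.3 i$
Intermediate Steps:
$W{\left(q,\sqrt{-62 - 332} \right)} - -3940182 = 357 \sqrt{-62 - 332} - -3940182 = 357 \sqrt{-394} + 3940182 = 357 i \sqrt{394} + 3940182 = 3940182 + 357 i \sqrt{394}$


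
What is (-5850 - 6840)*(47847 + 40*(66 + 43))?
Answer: -662506830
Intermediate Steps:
(-5850 - 6840)*(47847 + 40*(66 + 43)) = -12690*(47847 + 40*109) = -12690*(47847 + 4360) = -12690*52207 = -662506830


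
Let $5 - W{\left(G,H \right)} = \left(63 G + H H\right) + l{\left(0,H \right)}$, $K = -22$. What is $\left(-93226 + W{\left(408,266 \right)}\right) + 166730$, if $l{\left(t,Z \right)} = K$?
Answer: $-22929$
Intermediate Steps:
$l{\left(t,Z \right)} = -22$
$W{\left(G,H \right)} = 27 - H^{2} - 63 G$ ($W{\left(G,H \right)} = 5 - \left(\left(63 G + H H\right) - 22\right) = 5 - \left(\left(63 G + H^{2}\right) - 22\right) = 5 - \left(\left(H^{2} + 63 G\right) - 22\right) = 5 - \left(-22 + H^{2} + 63 G\right) = 27 - H^{2} - 63 G$)
$\left(-93226 + W{\left(408,266 \right)}\right) + 166730 = \left(-93226 - 96433\right) + 166730 = -189659 + 166730 = -22929$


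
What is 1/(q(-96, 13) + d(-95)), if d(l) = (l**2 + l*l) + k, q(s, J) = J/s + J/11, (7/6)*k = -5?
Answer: 7392/133401655 ≈ 5.5412e-5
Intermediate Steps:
k = -30/7 (k = (6/7)*(-5) = -30/7 ≈ -4.2857)
q(s, J) = J/11 + J/s (q(s, J) = J/s + J*(1/11) = J/s + J/11 = J/11 + J/s)
d(l) = -30/7 + 2*l**2 (d(l) = (l**2 + l*l) - 30/7 = (l**2 + l**2) - 30/7 = 2*l**2 - 30/7 = -30/7 + 2*l**2)
1/(q(-96, 13) + d(-95)) = 1/(((1/11)*13 + 13/(-96)) + (-30/7 + 2*(-95)**2)) = 1/((13/11 + 13*(-1/96)) + (-30/7 + 2*9025)) = 1/((13/11 - 13/96) + (-30/7 + 18050)) = 1/(1105/1056 + 126320/7) = 1/(133401655/7392) = 7392/133401655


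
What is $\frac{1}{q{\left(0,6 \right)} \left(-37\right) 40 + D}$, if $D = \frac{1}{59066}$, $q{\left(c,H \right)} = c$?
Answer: $59066$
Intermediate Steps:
$D = \frac{1}{59066} \approx 1.693 \cdot 10^{-5}$
$\frac{1}{q{\left(0,6 \right)} \left(-37\right) 40 + D} = \frac{1}{0 \left(-37\right) 40 + \frac{1}{59066}} = \frac{1}{0 \cdot 40 + \frac{1}{59066}} = \frac{1}{0 + \frac{1}{59066}} = \frac{1}{\frac{1}{59066}} = 59066$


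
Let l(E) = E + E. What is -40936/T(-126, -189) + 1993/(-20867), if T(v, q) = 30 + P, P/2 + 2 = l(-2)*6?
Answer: 38825803/20867 ≈ 1860.6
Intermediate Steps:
l(E) = 2*E
P = -52 (P = -4 + 2*((2*(-2))*6) = -4 + 2*(-4*6) = -4 + 2*(-24) = -4 - 48 = -52)
T(v, q) = -22 (T(v, q) = 30 - 52 = -22)
-40936/T(-126, -189) + 1993/(-20867) = -40936/(-22) + 1993/(-20867) = -40936*(-1/22) + 1993*(-1/20867) = 20468/11 - 1993/20867 = 38825803/20867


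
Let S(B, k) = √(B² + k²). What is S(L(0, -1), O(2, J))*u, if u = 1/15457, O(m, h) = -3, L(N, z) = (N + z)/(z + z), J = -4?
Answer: √37/30914 ≈ 0.00019676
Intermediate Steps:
L(N, z) = (N + z)/(2*z) (L(N, z) = (N + z)/((2*z)) = (N + z)*(1/(2*z)) = (N + z)/(2*z))
u = 1/15457 ≈ 6.4696e-5
S(L(0, -1), O(2, J))*u = √(((½)*(0 - 1)/(-1))² + (-3)²)*(1/15457) = √(((½)*(-1)*(-1))² + 9)*(1/15457) = √((½)² + 9)*(1/15457) = √(¼ + 9)*(1/15457) = √(37/4)*(1/15457) = (√37/2)*(1/15457) = √37/30914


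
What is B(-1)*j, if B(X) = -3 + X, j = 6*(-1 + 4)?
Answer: -72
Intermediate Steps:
j = 18 (j = 6*3 = 18)
B(-1)*j = (-3 - 1)*18 = -4*18 = -72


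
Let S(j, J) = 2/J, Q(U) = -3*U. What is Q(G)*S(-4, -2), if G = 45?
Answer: 135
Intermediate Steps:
Q(G)*S(-4, -2) = (-3*45)*(2/(-2)) = -270*(-1)/2 = -135*(-1) = 135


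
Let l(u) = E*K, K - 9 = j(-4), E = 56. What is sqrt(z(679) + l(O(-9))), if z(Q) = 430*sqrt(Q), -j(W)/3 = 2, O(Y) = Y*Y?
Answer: sqrt(168 + 430*sqrt(679)) ≈ 106.64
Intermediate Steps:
O(Y) = Y**2
j(W) = -6 (j(W) = -3*2 = -6)
K = 3 (K = 9 - 6 = 3)
l(u) = 168 (l(u) = 56*3 = 168)
sqrt(z(679) + l(O(-9))) = sqrt(430*sqrt(679) + 168) = sqrt(168 + 430*sqrt(679))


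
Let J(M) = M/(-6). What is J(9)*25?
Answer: -75/2 ≈ -37.500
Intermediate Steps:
J(M) = -M/6 (J(M) = M*(-⅙) = -M/6)
J(9)*25 = -⅙*9*25 = -3/2*25 = -75/2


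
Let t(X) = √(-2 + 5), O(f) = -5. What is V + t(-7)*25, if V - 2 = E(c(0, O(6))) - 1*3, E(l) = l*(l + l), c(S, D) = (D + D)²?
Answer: 19999 + 25*√3 ≈ 20042.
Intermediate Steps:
c(S, D) = 4*D² (c(S, D) = (2*D)² = 4*D²)
E(l) = 2*l² (E(l) = l*(2*l) = 2*l²)
t(X) = √3
V = 19999 (V = 2 + (2*(4*(-5)²)² - 1*3) = 2 + (2*(4*25)² - 3) = 2 + (2*100² - 3) = 2 + (2*10000 - 3) = 2 + (20000 - 3) = 2 + 19997 = 19999)
V + t(-7)*25 = 19999 + √3*25 = 19999 + 25*√3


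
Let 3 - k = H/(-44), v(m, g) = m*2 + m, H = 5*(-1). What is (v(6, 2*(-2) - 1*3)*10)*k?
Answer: 5715/11 ≈ 519.54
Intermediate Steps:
H = -5
v(m, g) = 3*m (v(m, g) = 2*m + m = 3*m)
k = 127/44 (k = 3 - (-5)/(-44) = 3 - (-5)*(-1)/44 = 3 - 1*5/44 = 3 - 5/44 = 127/44 ≈ 2.8864)
(v(6, 2*(-2) - 1*3)*10)*k = ((3*6)*10)*(127/44) = (18*10)*(127/44) = 180*(127/44) = 5715/11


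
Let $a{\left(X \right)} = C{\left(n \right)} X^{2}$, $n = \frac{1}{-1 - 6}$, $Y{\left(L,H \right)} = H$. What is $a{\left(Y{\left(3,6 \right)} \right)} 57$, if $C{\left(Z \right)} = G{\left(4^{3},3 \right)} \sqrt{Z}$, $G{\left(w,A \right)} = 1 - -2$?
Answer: $\frac{6156 i \sqrt{7}}{7} \approx 2326.8 i$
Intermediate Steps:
$G{\left(w,A \right)} = 3$ ($G{\left(w,A \right)} = 1 + 2 = 3$)
$n = - \frac{1}{7}$ ($n = \frac{1}{-7} = - \frac{1}{7} \approx -0.14286$)
$C{\left(Z \right)} = 3 \sqrt{Z}$
$a{\left(X \right)} = \frac{3 i \sqrt{7} X^{2}}{7}$ ($a{\left(X \right)} = 3 \sqrt{- \frac{1}{7}} X^{2} = 3 \frac{i \sqrt{7}}{7} X^{2} = \frac{3 i \sqrt{7}}{7} X^{2} = \frac{3 i \sqrt{7} X^{2}}{7}$)
$a{\left(Y{\left(3,6 \right)} \right)} 57 = \frac{3 i \sqrt{7} \cdot 6^{2}}{7} \cdot 57 = \frac{3}{7} i \sqrt{7} \cdot 36 \cdot 57 = \frac{108 i \sqrt{7}}{7} \cdot 57 = \frac{6156 i \sqrt{7}}{7}$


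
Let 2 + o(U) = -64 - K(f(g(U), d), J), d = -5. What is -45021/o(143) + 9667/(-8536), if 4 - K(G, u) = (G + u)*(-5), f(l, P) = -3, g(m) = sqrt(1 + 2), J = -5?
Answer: 64001541/42680 ≈ 1499.6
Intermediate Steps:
g(m) = sqrt(3)
K(G, u) = 4 + 5*G + 5*u (K(G, u) = 4 - (G + u)*(-5) = 4 - (-5*G - 5*u) = 4 + (5*G + 5*u) = 4 + 5*G + 5*u)
o(U) = -30 (o(U) = -2 + (-64 - (4 + 5*(-3) + 5*(-5))) = -2 + (-64 - (4 - 15 - 25)) = -2 + (-64 - 1*(-36)) = -2 + (-64 + 36) = -2 - 28 = -30)
-45021/o(143) + 9667/(-8536) = -45021/(-30) + 9667/(-8536) = -45021*(-1/30) + 9667*(-1/8536) = 15007/10 - 9667/8536 = 64001541/42680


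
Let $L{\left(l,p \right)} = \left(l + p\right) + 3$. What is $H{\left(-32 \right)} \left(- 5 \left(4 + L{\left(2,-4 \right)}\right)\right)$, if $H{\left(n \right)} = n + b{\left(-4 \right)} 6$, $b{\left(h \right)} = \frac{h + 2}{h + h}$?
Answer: $\frac{1525}{2} \approx 762.5$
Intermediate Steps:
$L{\left(l,p \right)} = 3 + l + p$
$b{\left(h \right)} = \frac{2 + h}{2 h}$
$H{\left(n \right)} = \frac{3}{2} + n$ ($H{\left(n \right)} = n + \frac{2 - 4}{2 \left(-4\right)} 6 = n + \frac{1}{2} \left(- \frac{1}{4}\right) \left(-2\right) 6 = n + \frac{1}{4} \cdot 6 = n + \frac{3}{2} = \frac{3}{2} + n$)
$H{\left(-32 \right)} \left(- 5 \left(4 + L{\left(2,-4 \right)}\right)\right) = \left(\frac{3}{2} - 32\right) \left(- 5 \left(4 + \left(3 + 2 - 4\right)\right)\right) = - \frac{61 \left(- 5 \left(4 + 1\right)\right)}{2} = - \frac{61 \left(\left(-5\right) 5\right)}{2} = \left(- \frac{61}{2}\right) \left(-25\right) = \frac{1525}{2}$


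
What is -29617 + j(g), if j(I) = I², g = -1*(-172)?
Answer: -33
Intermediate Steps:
g = 172
-29617 + j(g) = -29617 + 172² = -29617 + 29584 = -33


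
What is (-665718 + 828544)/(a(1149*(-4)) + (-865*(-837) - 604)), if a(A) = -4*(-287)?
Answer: 162826/724549 ≈ 0.22473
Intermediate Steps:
a(A) = 1148
(-665718 + 828544)/(a(1149*(-4)) + (-865*(-837) - 604)) = (-665718 + 828544)/(1148 + (-865*(-837) - 604)) = 162826/(1148 + (724005 - 604)) = 162826/(1148 + 723401) = 162826/724549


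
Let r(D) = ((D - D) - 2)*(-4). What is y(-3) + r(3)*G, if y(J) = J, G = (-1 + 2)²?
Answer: 5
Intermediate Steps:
G = 1 (G = 1² = 1)
r(D) = 8 (r(D) = (0 - 2)*(-4) = -2*(-4) = 8)
y(-3) + r(3)*G = -3 + 8*1 = -3 + 8 = 5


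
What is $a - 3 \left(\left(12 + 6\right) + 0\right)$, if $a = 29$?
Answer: $-25$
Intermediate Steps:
$a - 3 \left(\left(12 + 6\right) + 0\right) = 29 - 3 \left(\left(12 + 6\right) + 0\right) = 29 - 3 \left(18 + 0\right) = 29 - 54 = -25$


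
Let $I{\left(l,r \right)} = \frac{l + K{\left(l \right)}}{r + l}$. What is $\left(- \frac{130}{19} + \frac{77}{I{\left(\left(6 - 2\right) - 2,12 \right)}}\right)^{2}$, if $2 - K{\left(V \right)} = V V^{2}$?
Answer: $\frac{110271001}{1444} \approx 76365.0$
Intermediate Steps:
$K{\left(V \right)} = 2 - V^{3}$ ($K{\left(V \right)} = 2 - V V^{2} = 2 - V^{3}$)
$I{\left(l,r \right)} = \frac{2 + l - l^{3}}{l + r}$ ($I{\left(l,r \right)} = \frac{l - \left(-2 + l^{3}\right)}{r + l} = \frac{2 + l - l^{3}}{l + r}$)
$\left(- \frac{130}{19} + \frac{77}{I{\left(\left(6 - 2\right) - 2,12 \right)}}\right)^{2} = \left(- \frac{130}{19} + \frac{77}{\frac{1}{\left(\left(6 - 2\right) - 2\right) + 12} \left(2 + \left(\left(6 - 2\right) - 2\right) - \left(\left(6 - 2\right) - 2\right)^{3}\right)}\right)^{2} = \left(\left(-130\right) \frac{1}{19} + \frac{77}{\frac{1}{\left(4 - 2\right) + 12} \left(2 + \left(4 - 2\right) - \left(4 - 2\right)^{3}\right)}\right)^{2} = \left(- \frac{130}{19} + \frac{77}{\frac{1}{2 + 12} \left(2 + 2 - 2^{3}\right)}\right)^{2} = \left(- \frac{130}{19} + \frac{77}{\frac{1}{14} \left(2 + 2 - 8\right)}\right)^{2} = \left(- \frac{130}{19} + \frac{77}{\frac{1}{14} \left(-4\right)}\right)^{2} = \left(- \frac{130}{19} + \frac{77}{- \frac{2}{7}}\right)^{2} = \left(- \frac{130}{19} + 77 \left(- \frac{7}{2}\right)\right)^{2} = \left(- \frac{130}{19} - \frac{539}{2}\right)^{2} = \left(- \frac{10501}{38}\right)^{2} = \frac{110271001}{1444}$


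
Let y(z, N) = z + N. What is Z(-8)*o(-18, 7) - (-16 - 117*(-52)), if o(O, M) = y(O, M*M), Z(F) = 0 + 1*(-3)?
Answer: -6161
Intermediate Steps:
Z(F) = -3 (Z(F) = 0 - 3 = -3)
y(z, N) = N + z
o(O, M) = O + M² (o(O, M) = M*M + O = M² + O = O + M²)
Z(-8)*o(-18, 7) - (-16 - 117*(-52)) = -3*(-18 + 7²) - (-16 - 117*(-52)) = -3*(-18 + 49) - (-16 + 6084) = -3*31 - 1*6068 = -93 - 6068 = -6161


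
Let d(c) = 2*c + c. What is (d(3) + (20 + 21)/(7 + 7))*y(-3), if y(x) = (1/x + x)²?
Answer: 8350/63 ≈ 132.54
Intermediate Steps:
d(c) = 3*c
y(x) = (x + 1/x)² (y(x) = (1/x + x)² = (x + 1/x)²)
(d(3) + (20 + 21)/(7 + 7))*y(-3) = (3*3 + (20 + 21)/(7 + 7))*((1 + (-3)²)²/(-3)²) = (9 + 41/14)*((1 + 9)²/9) = (9 + 41*(1/14))*((⅑)*10²) = (9 + 41/14)*((⅑)*100) = (167/14)*(100/9) = 8350/63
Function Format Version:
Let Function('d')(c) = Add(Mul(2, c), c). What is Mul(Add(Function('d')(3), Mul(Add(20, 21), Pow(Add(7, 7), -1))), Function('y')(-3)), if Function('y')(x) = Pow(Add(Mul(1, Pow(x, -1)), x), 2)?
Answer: Rational(8350, 63) ≈ 132.54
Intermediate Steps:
Function('d')(c) = Mul(3, c)
Function('y')(x) = Pow(Add(x, Pow(x, -1)), 2) (Function('y')(x) = Pow(Add(Pow(x, -1), x), 2) = Pow(Add(x, Pow(x, -1)), 2))
Mul(Add(Function('d')(3), Mul(Add(20, 21), Pow(Add(7, 7), -1))), Function('y')(-3)) = Mul(Add(Mul(3, 3), Mul(Add(20, 21), Pow(Add(7, 7), -1))), Mul(Pow(-3, -2), Pow(Add(1, Pow(-3, 2)), 2))) = Mul(Add(9, Mul(41, Pow(14, -1))), Mul(Rational(1, 9), Pow(Add(1, 9), 2))) = Mul(Add(9, Mul(41, Rational(1, 14))), Mul(Rational(1, 9), Pow(10, 2))) = Mul(Add(9, Rational(41, 14)), Mul(Rational(1, 9), 100)) = Mul(Rational(167, 14), Rational(100, 9)) = Rational(8350, 63)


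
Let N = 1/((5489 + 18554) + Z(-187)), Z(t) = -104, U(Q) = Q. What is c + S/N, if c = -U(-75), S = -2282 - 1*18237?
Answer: -491204266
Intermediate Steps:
N = 1/23939 (N = 1/((5489 + 18554) - 104) = 1/(24043 - 104) = 1/23939 ≈ 4.1773e-5)
S = -20519 (S = -2282 - 18237 = -20519)
c = 75 (c = -1*(-75) = 75)
c + S/N = 75 - 20519/1/23939 = 75 - 20519*23939 = 75 - 491204341 = -491204266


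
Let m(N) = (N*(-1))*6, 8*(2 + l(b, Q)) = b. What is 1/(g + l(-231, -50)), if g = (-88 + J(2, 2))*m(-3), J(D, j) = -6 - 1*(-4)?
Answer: -8/13207 ≈ -0.00060574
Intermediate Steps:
l(b, Q) = -2 + b/8
m(N) = -6*N (m(N) = -N*6 = -6*N)
J(D, j) = -2 (J(D, j) = -6 + 4 = -2)
g = -1620 (g = (-88 - 2)*(-6*(-3)) = -90*18 = -1620)
1/(g + l(-231, -50)) = 1/(-1620 + (-2 + (1/8)*(-231))) = 1/(-1620 + (-2 - 231/8)) = 1/(-1620 - 247/8) = 1/(-13207/8) = -8/13207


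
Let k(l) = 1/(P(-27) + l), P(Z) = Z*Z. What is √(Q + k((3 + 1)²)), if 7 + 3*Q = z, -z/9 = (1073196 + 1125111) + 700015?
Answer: I*√43433323186170/2235 ≈ 2948.7*I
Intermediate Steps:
z = -26084898 (z = -9*((1073196 + 1125111) + 700015) = -9*(2198307 + 700015) = -9*2898322 = -26084898)
Q = -26084905/3 (Q = -7/3 + (⅓)*(-26084898) = -7/3 - 8694966 = -26084905/3 ≈ -8.6950e+6)
P(Z) = Z²
k(l) = 1/(729 + l) (k(l) = 1/((-27)² + l) = 1/(729 + l))
√(Q + k((3 + 1)²)) = √(-26084905/3 + 1/(729 + (3 + 1)²)) = √(-26084905/3 + 1/(729 + 4²)) = √(-26084905/3 + 1/(729 + 16)) = √(-26084905/3 + 1/745) = √(-19433254222/2235) = I*√43433323186170/2235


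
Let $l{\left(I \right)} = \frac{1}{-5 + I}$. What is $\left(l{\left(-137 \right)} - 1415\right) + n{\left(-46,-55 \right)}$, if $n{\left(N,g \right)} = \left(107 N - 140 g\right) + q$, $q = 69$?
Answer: $\frac{203343}{142} \approx 1432.0$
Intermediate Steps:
$n{\left(N,g \right)} = 69 - 140 g + 107 N$ ($n{\left(N,g \right)} = \left(107 N - 140 g\right) + 69 = \left(- 140 g + 107 N\right) + 69 = 69 - 140 g + 107 N$)
$\left(l{\left(-137 \right)} - 1415\right) + n{\left(-46,-55 \right)} = \left(\frac{1}{-5 - 137} - 1415\right) + \left(69 - -7700 + 107 \left(-46\right)\right) = \left(\frac{1}{-142} - 1415\right) + \left(69 + 7700 - 4922\right) = \left(- \frac{1}{142} - 1415\right) + 2847 = - \frac{200931}{142} + 2847 = \frac{203343}{142}$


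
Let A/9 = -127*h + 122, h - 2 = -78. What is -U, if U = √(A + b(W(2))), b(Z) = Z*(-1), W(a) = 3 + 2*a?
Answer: -√87959 ≈ -296.58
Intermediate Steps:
h = -76 (h = 2 - 78 = -76)
b(Z) = -Z
A = 87966 (A = 9*(-127*(-76) + 122) = 9*(9652 + 122) = 9*9774 = 87966)
U = √87959 (U = √(87966 - (3 + 2*2)) = √(87966 - (3 + 4)) = √(87966 - 1*7) = √(87966 - 7) = √87959 ≈ 296.58)
-U = -√87959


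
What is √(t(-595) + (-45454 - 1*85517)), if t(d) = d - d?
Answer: I*√130971 ≈ 361.9*I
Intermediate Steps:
t(d) = 0
√(t(-595) + (-45454 - 1*85517)) = √(0 + (-45454 - 1*85517)) = √(0 + (-45454 - 85517)) = √(0 - 130971) = √(-130971) = I*√130971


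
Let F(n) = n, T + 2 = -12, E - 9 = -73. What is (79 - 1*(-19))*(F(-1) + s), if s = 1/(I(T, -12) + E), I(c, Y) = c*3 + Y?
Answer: -5831/59 ≈ -98.831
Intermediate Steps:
E = -64 (E = 9 - 73 = -64)
T = -14 (T = -2 - 12 = -14)
I(c, Y) = Y + 3*c (I(c, Y) = 3*c + Y = Y + 3*c)
s = -1/118 (s = 1/((-12 + 3*(-14)) - 64) = 1/((-12 - 42) - 64) = 1/(-54 - 64) = 1/(-118) = -1/118 ≈ -0.0084746)
(79 - 1*(-19))*(F(-1) + s) = (79 - 1*(-19))*(-1 - 1/118) = (79 + 19)*(-119/118) = 98*(-119/118) = -5831/59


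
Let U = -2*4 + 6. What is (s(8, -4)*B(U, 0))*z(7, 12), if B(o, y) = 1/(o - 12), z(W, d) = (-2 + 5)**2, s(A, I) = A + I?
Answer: -18/7 ≈ -2.5714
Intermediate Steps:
U = -2 (U = -8 + 6 = -2)
z(W, d) = 9 (z(W, d) = 3**2 = 9)
B(o, y) = 1/(-12 + o)
(s(8, -4)*B(U, 0))*z(7, 12) = ((8 - 4)/(-12 - 2))*9 = (4/(-14))*9 = (4*(-1/14))*9 = -2/7*9 = -18/7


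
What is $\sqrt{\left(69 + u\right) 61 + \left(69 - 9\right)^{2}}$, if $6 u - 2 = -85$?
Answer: $\frac{23 \sqrt{474}}{6} \approx 83.458$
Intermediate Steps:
$u = - \frac{83}{6}$ ($u = \frac{1}{3} + \frac{1}{6} \left(-85\right) = \frac{1}{3} - \frac{85}{6} = - \frac{83}{6} \approx -13.833$)
$\sqrt{\left(69 + u\right) 61 + \left(69 - 9\right)^{2}} = \sqrt{\left(69 - \frac{83}{6}\right) 61 + \left(69 - 9\right)^{2}} = \sqrt{\frac{331}{6} \cdot 61 + 60^{2}} = \sqrt{\frac{20191}{6} + 3600} = \sqrt{\frac{41791}{6}} = \frac{23 \sqrt{474}}{6}$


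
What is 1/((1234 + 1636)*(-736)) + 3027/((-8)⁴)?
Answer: 99906071/135188480 ≈ 0.73901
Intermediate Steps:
1/((1234 + 1636)*(-736)) + 3027/((-8)⁴) = -1/736/2870 + 3027/4096 = (1/2870)*(-1/736) + 3027*(1/4096) = -1/2112320 + 3027/4096 = 99906071/135188480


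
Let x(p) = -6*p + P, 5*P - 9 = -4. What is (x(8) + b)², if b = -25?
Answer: 5184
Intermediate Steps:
P = 1 (P = 9/5 + (⅕)*(-4) = 9/5 - ⅘ = 1)
x(p) = 1 - 6*p (x(p) = -6*p + 1 = 1 - 6*p)
(x(8) + b)² = ((1 - 6*8) - 25)² = ((1 - 48) - 25)² = (-47 - 25)² = (-72)² = 5184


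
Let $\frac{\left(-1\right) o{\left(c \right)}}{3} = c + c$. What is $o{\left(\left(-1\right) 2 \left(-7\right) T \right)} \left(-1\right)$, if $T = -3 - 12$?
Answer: $-1260$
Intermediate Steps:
$T = -15$ ($T = -3 - 12 = -15$)
$o{\left(c \right)} = - 6 c$ ($o{\left(c \right)} = - 3 \left(c + c\right) = - 3 \cdot 2 c = - 6 c$)
$o{\left(\left(-1\right) 2 \left(-7\right) T \right)} \left(-1\right) = - 6 \left(-1\right) 2 \left(-7\right) \left(-15\right) \left(-1\right) = - 6 \left(-2\right) \left(-7\right) \left(-15\right) \left(-1\right) = - 6 \cdot 14 \left(-15\right) \left(-1\right) = \left(-6\right) \left(-210\right) \left(-1\right) = 1260 \left(-1\right) = -1260$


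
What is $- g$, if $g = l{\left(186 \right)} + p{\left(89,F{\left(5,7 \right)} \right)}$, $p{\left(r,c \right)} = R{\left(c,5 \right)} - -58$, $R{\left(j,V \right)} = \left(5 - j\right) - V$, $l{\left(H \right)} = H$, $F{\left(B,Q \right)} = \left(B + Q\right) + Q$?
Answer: $-225$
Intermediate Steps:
$F{\left(B,Q \right)} = B + 2 Q$
$R{\left(j,V \right)} = 5 - V - j$
$p{\left(r,c \right)} = 58 - c$ ($p{\left(r,c \right)} = \left(5 - 5 - c\right) - -58 = \left(5 - 5 - c\right) + 58 = - c + 58 = 58 - c$)
$g = 225$ ($g = 186 + \left(58 - \left(5 + 2 \cdot 7\right)\right) = 186 + \left(58 - \left(5 + 14\right)\right) = 186 + \left(58 - 19\right) = 186 + 39 = 225$)
$- g = \left(-1\right) 225 = -225$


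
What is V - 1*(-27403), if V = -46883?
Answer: -19480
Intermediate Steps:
V - 1*(-27403) = -46883 - 1*(-27403) = -46883 + 27403 = -19480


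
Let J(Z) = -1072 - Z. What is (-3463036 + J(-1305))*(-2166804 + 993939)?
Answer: 4061400440595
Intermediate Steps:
(-3463036 + J(-1305))*(-2166804 + 993939) = (-3463036 + (-1072 - 1*(-1305)))*(-2166804 + 993939) = (-3463036 + (-1072 + 1305))*(-1172865) = (-3463036 + 233)*(-1172865) = -3462803*(-1172865) = 4061400440595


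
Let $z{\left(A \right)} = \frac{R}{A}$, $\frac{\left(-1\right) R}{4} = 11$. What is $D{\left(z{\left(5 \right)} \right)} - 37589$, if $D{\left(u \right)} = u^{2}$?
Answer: $- \frac{937789}{25} \approx -37512.0$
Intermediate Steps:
$R = -44$ ($R = \left(-4\right) 11 = -44$)
$z{\left(A \right)} = - \frac{44}{A}$
$D{\left(z{\left(5 \right)} \right)} - 37589 = \left(- \frac{44}{5}\right)^{2} - 37589 = \frac{1936}{25} - 37589 = - \frac{937789}{25}$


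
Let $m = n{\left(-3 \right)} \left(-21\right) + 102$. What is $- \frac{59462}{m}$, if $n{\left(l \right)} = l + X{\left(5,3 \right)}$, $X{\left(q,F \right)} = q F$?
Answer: $\frac{29731}{75} \approx 396.41$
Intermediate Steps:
$X{\left(q,F \right)} = F q$
$n{\left(l \right)} = 15 + l$ ($n{\left(l \right)} = l + 3 \cdot 5 = l + 15 = 15 + l$)
$m = -150$ ($m = \left(15 - 3\right) \left(-21\right) + 102 = 12 \left(-21\right) + 102 = -252 + 102 = -150$)
$- \frac{59462}{m} = - \frac{59462}{-150} = \left(-59462\right) \left(- \frac{1}{150}\right) = \frac{29731}{75}$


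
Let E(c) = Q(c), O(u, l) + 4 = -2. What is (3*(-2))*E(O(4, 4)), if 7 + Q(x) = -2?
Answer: 54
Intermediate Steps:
O(u, l) = -6 (O(u, l) = -4 - 2 = -6)
Q(x) = -9 (Q(x) = -7 - 2 = -9)
E(c) = -9
(3*(-2))*E(O(4, 4)) = (3*(-2))*(-9) = -6*(-9) = 54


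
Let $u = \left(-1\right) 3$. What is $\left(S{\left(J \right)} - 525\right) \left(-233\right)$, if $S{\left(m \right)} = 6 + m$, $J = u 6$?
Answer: $125121$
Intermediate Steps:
$u = -3$
$J = -18$ ($J = \left(-3\right) 6 = -18$)
$\left(S{\left(J \right)} - 525\right) \left(-233\right) = \left(\left(6 - 18\right) - 525\right) \left(-233\right) = \left(-12 - 525\right) \left(-233\right) = \left(-537\right) \left(-233\right) = 125121$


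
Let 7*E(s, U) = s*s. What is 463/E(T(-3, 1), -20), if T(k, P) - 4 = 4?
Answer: 3241/64 ≈ 50.641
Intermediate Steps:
T(k, P) = 8 (T(k, P) = 4 + 4 = 8)
E(s, U) = s²/7 (E(s, U) = (s*s)/7 = s²/7)
463/E(T(-3, 1), -20) = 463/(((⅐)*8²)) = 463/(((⅐)*64)) = 463/(64/7) = 463*(7/64) = 3241/64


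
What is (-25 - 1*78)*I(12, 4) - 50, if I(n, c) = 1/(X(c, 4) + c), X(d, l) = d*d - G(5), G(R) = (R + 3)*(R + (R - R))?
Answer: -897/20 ≈ -44.850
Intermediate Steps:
G(R) = R*(3 + R) (G(R) = (3 + R)*(R + 0) = (3 + R)*R = R*(3 + R))
X(d, l) = -40 + d² (X(d, l) = d*d - 5*(3 + 5) = d² - 5*8 = d² - 1*40 = d² - 40 = -40 + d²)
I(n, c) = 1/(-40 + c + c²) (I(n, c) = 1/((-40 + c²) + c) = 1/(-40 + c + c²))
(-25 - 1*78)*I(12, 4) - 50 = (-25 - 1*78)/(-40 + 4 + 4²) - 50 = (-25 - 78)/(-40 + 4 + 16) - 50 = -103/(-20) - 50 = -103*(-1/20) - 50 = 103/20 - 50 = -897/20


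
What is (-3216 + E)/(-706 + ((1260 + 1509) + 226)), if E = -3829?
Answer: -7045/2289 ≈ -3.0778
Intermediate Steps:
(-3216 + E)/(-706 + ((1260 + 1509) + 226)) = (-3216 - 3829)/(-706 + ((1260 + 1509) + 226)) = -7045/(-706 + (2769 + 226)) = -7045/(-706 + 2995) = -7045/2289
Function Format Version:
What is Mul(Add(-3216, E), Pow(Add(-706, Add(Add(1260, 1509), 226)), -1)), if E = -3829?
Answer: Rational(-7045, 2289) ≈ -3.0778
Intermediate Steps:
Mul(Add(-3216, E), Pow(Add(-706, Add(Add(1260, 1509), 226)), -1)) = Mul(Add(-3216, -3829), Pow(Add(-706, Add(Add(1260, 1509), 226)), -1)) = Mul(-7045, Pow(Add(-706, Add(2769, 226)), -1)) = Mul(-7045, Pow(Add(-706, 2995), -1)) = Mul(-7045, Pow(2289, -1)) = Mul(-7045, Rational(1, 2289)) = Rational(-7045, 2289)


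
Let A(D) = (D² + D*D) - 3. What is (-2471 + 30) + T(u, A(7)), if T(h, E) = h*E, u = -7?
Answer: -3106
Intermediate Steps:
A(D) = -3 + 2*D² (A(D) = (D² + D²) - 3 = 2*D² - 3 = -3 + 2*D²)
T(h, E) = E*h
(-2471 + 30) + T(u, A(7)) = (-2471 + 30) + (-3 + 2*7²)*(-7) = -2441 + (-3 + 2*49)*(-7) = -2441 + (-3 + 98)*(-7) = -2441 + 95*(-7) = -2441 - 665 = -3106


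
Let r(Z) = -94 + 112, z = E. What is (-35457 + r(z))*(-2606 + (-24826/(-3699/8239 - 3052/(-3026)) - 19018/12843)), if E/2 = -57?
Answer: 49710920554461911014/29864799687 ≈ 1.6645e+9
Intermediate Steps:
E = -114 (E = 2*(-57) = -114)
z = -114
r(Z) = 18
(-35457 + r(z))*(-2606 + (-24826/(-3699/8239 - 3052/(-3026)) - 19018/12843)) = (-35457 + 18)*(-2606 + (-24826/(-3699/8239 - 3052/(-3026)) - 19018/12843)) = -35439*(-2606 + (-24826/(-3699*1/8239 - 3052*(-1/3026)) - 19018*1/12843)) = -35439*(-2606 + (-24826/(-3699/8239 + 1526/1513) - 19018/12843)) = -35439*(-2606 + (-24826/6976127/12465607 - 19018/12843)) = -35439*(-2606 + (-24826*12465607/6976127 - 19018/12843)) = -35439*(-2606 + (-309471159382/6976127 - 19018/12843)) = -35439*(-2606 - 3974670771926312/89594399061) = -35439*(-4208153775879278/89594399061) = 49710920554461911014/29864799687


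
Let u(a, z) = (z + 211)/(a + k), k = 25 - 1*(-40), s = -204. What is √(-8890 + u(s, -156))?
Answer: I*√171771335/139 ≈ 94.289*I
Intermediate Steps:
k = 65 (k = 25 + 40 = 65)
u(a, z) = (211 + z)/(65 + a) (u(a, z) = (z + 211)/(a + 65) = (211 + z)/(65 + a))
√(-8890 + u(s, -156)) = √(-8890 + (211 - 156)/(65 - 204)) = √(-8890 + 55/(-139)) = √(-8890 - 1/139*55) = √(-8890 - 55/139) = √(-1235765/139) = I*√171771335/139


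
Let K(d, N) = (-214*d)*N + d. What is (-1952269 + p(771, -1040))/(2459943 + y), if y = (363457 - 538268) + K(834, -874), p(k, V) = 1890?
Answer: -1950379/158273990 ≈ -0.012323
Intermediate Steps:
K(d, N) = d - 214*N*d (K(d, N) = -214*N*d + d = d - 214*N*d)
y = 155814047 (y = (363457 - 538268) + 834*(1 - 214*(-874)) = -174811 + 834*(1 + 187036) = -174811 + 834*187037 = -174811 + 155988858 = 155814047)
(-1952269 + p(771, -1040))/(2459943 + y) = (-1952269 + 1890)/(2459943 + 155814047) = -1950379/158273990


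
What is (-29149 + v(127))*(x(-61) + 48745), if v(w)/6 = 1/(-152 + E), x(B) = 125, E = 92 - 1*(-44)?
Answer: -5698119825/4 ≈ -1.4245e+9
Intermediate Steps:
E = 136 (E = 92 + 44 = 136)
v(w) = -3/8 (v(w) = 6/(-152 + 136) = 6/(-16) = 6*(-1/16) = -3/8)
(-29149 + v(127))*(x(-61) + 48745) = (-29149 - 3/8)*(125 + 48745) = -233195/8*48870 = -5698119825/4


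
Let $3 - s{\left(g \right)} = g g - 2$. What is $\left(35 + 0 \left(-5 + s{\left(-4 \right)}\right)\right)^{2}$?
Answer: $1225$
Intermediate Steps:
$s{\left(g \right)} = 5 - g^{2}$ ($s{\left(g \right)} = 3 - \left(g g - 2\right) = 3 - \left(g^{2} - 2\right) = 3 - \left(-2 + g^{2}\right) = 5 - g^{2}$)
$\left(35 + 0 \left(-5 + s{\left(-4 \right)}\right)\right)^{2} = \left(35 + 0 \left(-5 + \left(5 - \left(-4\right)^{2}\right)\right)\right)^{2} = \left(35 + 0 \left(-5 + \left(5 - 16\right)\right)\right)^{2} = \left(35 + 0 \left(-5 - 11\right)\right)^{2} = \left(35 + 0 \left(-16\right)\right)^{2} = \left(35 + 0\right)^{2} = 35^{2} = 1225$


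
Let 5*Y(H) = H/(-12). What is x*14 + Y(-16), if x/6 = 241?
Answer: 303664/15 ≈ 20244.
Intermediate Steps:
x = 1446 (x = 6*241 = 1446)
Y(H) = -H/60 (Y(H) = (H/(-12))/5 = (H*(-1/12))/5 = (-H/12)/5 = -H/60)
x*14 + Y(-16) = 1446*14 - 1/60*(-16) = 20244 + 4/15 = 303664/15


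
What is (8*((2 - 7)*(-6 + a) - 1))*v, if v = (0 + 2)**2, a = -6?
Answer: 1888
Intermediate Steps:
v = 4 (v = 2**2 = 4)
(8*((2 - 7)*(-6 + a) - 1))*v = (8*((2 - 7)*(-6 - 6) - 1))*4 = (8*(-5*(-12) - 1))*4 = (8*(60 - 1))*4 = (8*59)*4 = 472*4 = 1888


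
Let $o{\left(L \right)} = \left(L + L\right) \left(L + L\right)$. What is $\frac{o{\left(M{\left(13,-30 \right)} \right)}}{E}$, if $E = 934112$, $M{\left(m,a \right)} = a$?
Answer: $\frac{225}{58382} \approx 0.0038539$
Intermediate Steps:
$o{\left(L \right)} = 4 L^{2}$ ($o{\left(L \right)} = 2 L 2 L = 4 L^{2}$)
$\frac{o{\left(M{\left(13,-30 \right)} \right)}}{E} = \frac{4 \left(-30\right)^{2}}{934112} = 4 \cdot 900 \cdot \frac{1}{934112} = 3600 \cdot \frac{1}{934112} = \frac{225}{58382}$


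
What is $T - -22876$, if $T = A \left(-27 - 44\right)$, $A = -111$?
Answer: $30757$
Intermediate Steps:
$T = 7881$ ($T = - 111 \left(-27 - 44\right) = \left(-111\right) \left(-71\right) = 7881$)
$T - -22876 = 7881 - -22876 = 7881 + 22876 = 30757$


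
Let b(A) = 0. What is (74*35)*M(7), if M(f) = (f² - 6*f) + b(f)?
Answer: 18130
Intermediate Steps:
M(f) = f² - 6*f (M(f) = (f² - 6*f) + 0 = f² - 6*f)
(74*35)*M(7) = (74*35)*(7*(-6 + 7)) = 2590*(7*1) = 2590*7 = 18130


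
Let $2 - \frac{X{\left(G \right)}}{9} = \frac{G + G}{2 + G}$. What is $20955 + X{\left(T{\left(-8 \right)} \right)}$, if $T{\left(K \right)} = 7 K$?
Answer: $\frac{62863}{3} \approx 20954.0$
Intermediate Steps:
$X{\left(G \right)} = 18 - \frac{18 G}{2 + G}$ ($X{\left(G \right)} = 18 - 9 \frac{G + G}{2 + G} = 18 - 9 \frac{2 G}{2 + G} = 18 - \frac{18 G}{2 + G}$)
$20955 + X{\left(T{\left(-8 \right)} \right)} = 20955 + \frac{36}{2 + 7 \left(-8\right)} = 20955 + \frac{36}{2 - 56} = 20955 + \frac{36}{-54} = 20955 + 36 \left(- \frac{1}{54}\right) = 20955 - \frac{2}{3} = \frac{62863}{3}$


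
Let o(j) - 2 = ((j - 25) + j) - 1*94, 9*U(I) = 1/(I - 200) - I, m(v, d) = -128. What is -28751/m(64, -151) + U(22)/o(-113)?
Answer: 7899386681/35167104 ≈ 224.62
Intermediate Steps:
U(I) = -I/9 + 1/(9*(-200 + I)) (U(I) = (1/(I - 200) - I)/9 = (1/(-200 + I) - I)/9 = -I/9 + 1/(9*(-200 + I)))
o(j) = -117 + 2*j (o(j) = 2 + (((j - 25) + j) - 1*94) = 2 + (((-25 + j) + j) - 94) = 2 + ((-25 + 2*j) - 94) = 2 + (-119 + 2*j) = -117 + 2*j)
-28751/m(64, -151) + U(22)/o(-113) = -28751/(-128) + ((1 - 1*22² + 200*22)/(9*(-200 + 22)))/(-117 + 2*(-113)) = -28751*(-1/128) + ((⅑)*(1 - 1*484 + 4400)/(-178))/(-117 - 226) = 28751/128 + ((⅑)*(-1/178)*(1 - 484 + 4400))/(-343) = 28751/128 + ((⅑)*(-1/178)*3917)*(-1/343) = 28751/128 - 3917/1602*(-1/343) = 28751/128 + 3917/549486 = 7899386681/35167104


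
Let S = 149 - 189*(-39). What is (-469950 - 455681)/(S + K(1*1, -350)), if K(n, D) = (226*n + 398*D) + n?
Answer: 925631/131553 ≈ 7.0362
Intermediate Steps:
S = 7520 (S = 149 + 7371 = 7520)
K(n, D) = 227*n + 398*D
(-469950 - 455681)/(S + K(1*1, -350)) = (-469950 - 455681)/(7520 + (227*(1*1) + 398*(-350))) = -925631/(7520 + (227*1 - 139300)) = -925631/(7520 + (227 - 139300)) = -925631/(7520 - 139073) = -925631/(-131553) = -925631*(-1/131553) = 925631/131553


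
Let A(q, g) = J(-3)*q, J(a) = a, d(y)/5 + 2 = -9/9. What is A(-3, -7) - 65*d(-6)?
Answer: 984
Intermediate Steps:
d(y) = -15 (d(y) = -10 + 5*(-9/9) = -10 + 5*(-9*⅑) = -10 + 5*(-1) = -10 - 5 = -15)
A(q, g) = -3*q
A(-3, -7) - 65*d(-6) = -3*(-3) - 65*(-15) = 9 + 975 = 984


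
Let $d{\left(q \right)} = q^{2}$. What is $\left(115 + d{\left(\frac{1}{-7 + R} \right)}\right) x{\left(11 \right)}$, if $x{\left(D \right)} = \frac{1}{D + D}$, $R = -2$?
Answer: $\frac{4658}{891} \approx 5.2278$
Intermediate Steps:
$x{\left(D \right)} = \frac{1}{2 D}$
$\left(115 + d{\left(\frac{1}{-7 + R} \right)}\right) x{\left(11 \right)} = \left(115 + \left(\frac{1}{-7 - 2}\right)^{2}\right) \frac{1}{2 \cdot 11} = \left(115 + \left(\frac{1}{-9}\right)^{2}\right) \frac{1}{2} \cdot \frac{1}{11} = \left(115 + \left(- \frac{1}{9}\right)^{2}\right) \frac{1}{22} = \left(115 + \frac{1}{81}\right) \frac{1}{22} = \frac{9316}{81} \cdot \frac{1}{22} = \frac{4658}{891}$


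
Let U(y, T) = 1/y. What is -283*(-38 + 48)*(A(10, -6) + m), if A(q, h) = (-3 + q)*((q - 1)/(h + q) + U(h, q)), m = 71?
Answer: -1453205/6 ≈ -2.4220e+5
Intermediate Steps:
A(q, h) = (-3 + q)*(1/h + (-1 + q)/(h + q)) (A(q, h) = (-3 + q)*((q - 1)/(h + q) + 1/h) = (-3 + q)*((-1 + q)/(h + q) + 1/h) = (-3 + q)*(1/h + (-1 + q)/(h + q)))
-283*(-38 + 48)*(A(10, -6) + m) = -283*(-38 + 48)*(10*(-3 + 10 - 6*(-3 + 10))/(-6*(-6 + 10)) + 71) = -2830*(10*(-⅙)*(-3 + 10 - 6*7)/4 + 71) = -2830*(10*(-⅙)*(¼)*(-3 + 10 - 42) + 71) = -2830*(10*(-⅙)*(¼)*(-35) + 71) = -2830*(175/12 + 71) = -2830*1027/12 = -283*5135/6 = -1453205/6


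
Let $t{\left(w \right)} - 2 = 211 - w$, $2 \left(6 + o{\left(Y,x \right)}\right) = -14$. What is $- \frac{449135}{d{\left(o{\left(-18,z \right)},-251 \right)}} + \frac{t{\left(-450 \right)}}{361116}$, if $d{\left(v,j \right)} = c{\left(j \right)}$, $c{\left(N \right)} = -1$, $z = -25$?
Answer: $\frac{54063278441}{120372} \approx 4.4914 \cdot 10^{5}$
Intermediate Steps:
$o{\left(Y,x \right)} = -13$ ($o{\left(Y,x \right)} = -6 + \frac{1}{2} \left(-14\right) = -6 - 7 = -13$)
$t{\left(w \right)} = 213 - w$ ($t{\left(w \right)} = 2 - \left(-211 + w\right) = 213 - w$)
$d{\left(v,j \right)} = -1$
$- \frac{449135}{d{\left(o{\left(-18,z \right)},-251 \right)}} + \frac{t{\left(-450 \right)}}{361116} = - \frac{449135}{-1} + \frac{213 - -450}{361116} = \left(-449135\right) \left(-1\right) + \left(213 + 450\right) \frac{1}{361116} = 449135 + 663 \cdot \frac{1}{361116} = 449135 + \frac{221}{120372} = \frac{54063278441}{120372}$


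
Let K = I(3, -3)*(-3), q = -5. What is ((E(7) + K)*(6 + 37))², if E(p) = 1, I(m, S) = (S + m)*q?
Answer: 1849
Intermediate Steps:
I(m, S) = -5*S - 5*m (I(m, S) = (S + m)*(-5) = -5*S - 5*m)
K = 0 (K = (-5*(-3) - 5*3)*(-3) = (15 - 15)*(-3) = 0*(-3) = 0)
((E(7) + K)*(6 + 37))² = ((1 + 0)*(6 + 37))² = (1*43)² = 43² = 1849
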